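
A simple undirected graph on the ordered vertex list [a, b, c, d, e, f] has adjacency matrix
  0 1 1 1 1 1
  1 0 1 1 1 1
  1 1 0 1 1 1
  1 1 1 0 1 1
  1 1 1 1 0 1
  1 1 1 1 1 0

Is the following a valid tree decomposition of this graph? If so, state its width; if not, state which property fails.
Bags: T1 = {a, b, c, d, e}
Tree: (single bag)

A tree decomposition must satisfy three properties: every vertex lies in some bag; for every edge, both endpoints lie together in some bag; and for every vertex, the bags containing it form a connected subtree. Here vertex f appears in no bag, so the decomposition is invalid.

No — vertex f appears in no bag.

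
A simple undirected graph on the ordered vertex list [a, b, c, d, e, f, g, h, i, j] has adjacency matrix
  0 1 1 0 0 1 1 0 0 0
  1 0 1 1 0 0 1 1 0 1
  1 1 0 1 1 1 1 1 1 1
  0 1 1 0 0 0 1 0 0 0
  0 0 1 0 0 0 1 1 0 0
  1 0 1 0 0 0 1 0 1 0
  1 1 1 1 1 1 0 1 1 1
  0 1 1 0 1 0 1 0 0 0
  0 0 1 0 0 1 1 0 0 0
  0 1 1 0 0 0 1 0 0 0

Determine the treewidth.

A width-3 tree decomposition is:
Bags: B1 = {b, c, g, h}  B2 = {a, b, c, g}  B3 = {b, c, d, g}  B4 = {a, c, f, g}  B5 = {c, e, g, h}  B6 = {b, c, g, j}  B7 = {c, f, g, i}
Tree: B1–B2, B2–B3, B2–B4, B1–B5, B2–B6, B4–B7
Every bag has size at most 4, so the width is 4 − 1 = 3 and tw(G) ≤ 3. Conversely, {c, e, g, h} is a clique of size 4, and the vertices of any clique must share a bag in every tree decomposition; so some bag has ≥ 4 vertices and tw(G) ≥ 3. Hence tw(G) = 3 exactly.

3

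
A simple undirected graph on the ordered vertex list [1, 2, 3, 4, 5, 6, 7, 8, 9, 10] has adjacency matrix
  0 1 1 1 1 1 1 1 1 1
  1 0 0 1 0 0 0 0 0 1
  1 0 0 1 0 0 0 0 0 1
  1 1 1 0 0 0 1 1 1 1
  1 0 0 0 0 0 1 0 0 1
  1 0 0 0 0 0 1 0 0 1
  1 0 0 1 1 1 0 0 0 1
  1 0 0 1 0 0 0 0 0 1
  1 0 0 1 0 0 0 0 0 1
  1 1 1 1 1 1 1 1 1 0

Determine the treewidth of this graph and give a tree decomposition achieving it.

Each bag holds 4 vertices, so the decomposition has width 3, which upper-bounds the treewidth. On the other hand G contains the 4-clique {1, 2, 4, 10}. A clique must lie in a single bag of any decomposition, so no decomposition can have width below 3. Combining the bounds, tw(G) = 3.

Treewidth 3.
Bags: B1 = {1, 4, 8, 10}  B2 = {1, 4, 7, 10}  B3 = {1, 4, 9, 10}  B4 = {1, 5, 7, 10}  B5 = {1, 2, 4, 10}  B6 = {1, 3, 4, 10}  B7 = {1, 6, 7, 10}
Tree: B1–B2, B2–B3, B2–B4, B2–B5, B3–B6, B4–B7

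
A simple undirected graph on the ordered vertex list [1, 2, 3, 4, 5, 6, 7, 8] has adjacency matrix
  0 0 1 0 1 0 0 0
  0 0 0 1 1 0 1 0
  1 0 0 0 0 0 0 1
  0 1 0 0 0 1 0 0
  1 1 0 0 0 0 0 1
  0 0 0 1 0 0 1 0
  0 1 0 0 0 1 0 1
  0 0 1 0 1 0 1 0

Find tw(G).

2

A width-2 tree decomposition is:
Bags: B1 = {4, 6, 7}  B2 = {2, 4, 7}  B3 = {2, 7, 8}  B4 = {2, 5, 8}  B5 = {3, 5, 8}  B6 = {1, 3, 5}
Tree: B1–B2, B2–B3, B3–B4, B4–B5, B5–B6
Each bag holds 3 vertices, so the decomposition has width 2, which upper-bounds the treewidth. The edges 6–4–2–7–6 form a cycle, so G is not a tree and its treewidth is at least 2. Hence tw(G) = 2 exactly.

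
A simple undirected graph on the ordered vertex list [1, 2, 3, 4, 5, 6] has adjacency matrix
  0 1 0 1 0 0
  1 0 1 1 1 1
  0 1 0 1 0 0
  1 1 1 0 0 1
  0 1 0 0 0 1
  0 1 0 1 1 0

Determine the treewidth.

2

A width-2 tree decomposition is:
Bags: B1 = {2, 5, 6}  B2 = {2, 4, 6}  B3 = {1, 2, 4}  B4 = {2, 3, 4}
Tree: B1–B2, B2–B3, B2–B4
Every bag has size at most 3, so the width is 3 − 1 = 2 and tw(G) ≤ 2. On the other hand G contains the 3-clique {1, 2, 4}. A clique must lie in a single bag of any decomposition, so no decomposition can have width below 2. Combining the bounds, tw(G) = 2.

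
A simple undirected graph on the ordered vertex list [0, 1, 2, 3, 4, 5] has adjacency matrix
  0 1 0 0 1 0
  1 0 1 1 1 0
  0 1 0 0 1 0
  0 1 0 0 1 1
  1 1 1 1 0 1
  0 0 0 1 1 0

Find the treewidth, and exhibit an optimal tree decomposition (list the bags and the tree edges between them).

Treewidth 2.
Bags: B1 = {0, 1, 4}  B2 = {1, 3, 4}  B3 = {1, 2, 4}  B4 = {3, 4, 5}
Tree: B1–B2, B1–B3, B2–B4

Every bag has size at most 3, so the width is 3 − 1 = 2 and tw(G) ≤ 2. For the lower bound, the 3 vertices {0, 1, 4} are pairwise adjacent, and any tree decomposition puts a clique entirely inside one bag — forcing width ≥ 2. Hence tw(G) = 2 exactly.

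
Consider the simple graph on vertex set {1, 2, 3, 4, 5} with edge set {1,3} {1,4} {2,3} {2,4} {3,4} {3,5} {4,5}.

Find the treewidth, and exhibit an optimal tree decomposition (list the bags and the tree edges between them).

Treewidth 2.
One such decomposition:
Bags: B1 = {1, 3, 4}  B2 = {2, 3, 4}  B3 = {3, 4, 5}
Tree: B1–B2, B2–B3

Every bag has size at most 3, so the width is 3 − 1 = 2 and tw(G) ≤ 2. For the lower bound, the 3 vertices {1, 3, 4} are pairwise adjacent, and any tree decomposition puts a clique entirely inside one bag — forcing width ≥ 2. Combining the bounds, tw(G) = 2.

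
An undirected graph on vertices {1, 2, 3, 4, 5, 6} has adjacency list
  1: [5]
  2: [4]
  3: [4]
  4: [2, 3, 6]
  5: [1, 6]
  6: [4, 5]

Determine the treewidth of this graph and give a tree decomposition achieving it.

Treewidth 1.
Bags: B1 = {4, 6}  B2 = {2, 4}  B3 = {3, 4}  B4 = {5, 6}  B5 = {1, 5}
Tree: B1–B2, B1–B3, B1–B4, B4–B5

The largest bag has 2 vertices, giving width 1; this decomposition certifies tw(G) ≤ 1. Since G has at least one edge (e.g. 6–4), it is not an edgeless graph, so tw(G) ≥ 1. Hence tw(G) = 1 exactly.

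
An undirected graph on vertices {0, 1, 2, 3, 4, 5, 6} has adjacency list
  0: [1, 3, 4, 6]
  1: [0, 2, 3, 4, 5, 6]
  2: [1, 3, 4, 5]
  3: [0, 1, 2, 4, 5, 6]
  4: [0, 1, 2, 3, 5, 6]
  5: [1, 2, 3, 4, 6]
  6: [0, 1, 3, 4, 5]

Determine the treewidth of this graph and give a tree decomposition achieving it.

The largest bag has 5 vertices, giving width 4; this decomposition certifies tw(G) ≤ 4. On the other hand G contains the 5-clique {0, 1, 3, 4, 6}. A clique must lie in a single bag of any decomposition, so no decomposition can have width below 4. Combining the bounds, tw(G) = 4.

Treewidth 4.
One such decomposition:
Bags: B1 = {1, 3, 4, 5, 6}  B2 = {0, 1, 3, 4, 6}  B3 = {1, 2, 3, 4, 5}
Tree: B1–B2, B1–B3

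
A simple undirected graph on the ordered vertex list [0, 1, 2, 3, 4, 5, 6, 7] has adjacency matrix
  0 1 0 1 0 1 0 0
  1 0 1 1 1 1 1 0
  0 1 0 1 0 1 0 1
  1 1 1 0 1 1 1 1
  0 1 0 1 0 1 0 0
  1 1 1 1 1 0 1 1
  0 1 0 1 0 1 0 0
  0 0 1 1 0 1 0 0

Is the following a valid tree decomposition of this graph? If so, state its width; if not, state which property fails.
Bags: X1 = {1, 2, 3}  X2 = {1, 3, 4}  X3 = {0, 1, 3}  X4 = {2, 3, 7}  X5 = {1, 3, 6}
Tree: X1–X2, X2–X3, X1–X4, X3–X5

A tree decomposition must satisfy three properties: every vertex lies in some bag; for every edge, both endpoints lie together in some bag; and for every vertex, the bags containing it form a connected subtree. Here vertex 5 appears in no bag, so the decomposition is invalid.

No — vertex 5 appears in no bag.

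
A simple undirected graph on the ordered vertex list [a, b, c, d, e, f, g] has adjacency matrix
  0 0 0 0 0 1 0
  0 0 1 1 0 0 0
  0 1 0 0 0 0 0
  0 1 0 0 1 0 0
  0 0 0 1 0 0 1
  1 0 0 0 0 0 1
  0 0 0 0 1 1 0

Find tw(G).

A width-1 tree decomposition is:
Bags: B1 = {a, f}  B2 = {f, g}  B3 = {e, g}  B4 = {d, e}  B5 = {b, d}  B6 = {b, c}
Tree: B1–B2, B2–B3, B3–B4, B4–B5, B5–B6
Each bag holds 2 vertices, so the decomposition has width 1, which upper-bounds the treewidth. Since G has at least one edge (e.g. a–f), it is not an edgeless graph, so tw(G) ≥ 1. The upper and lower bounds meet at 1, so that is the treewidth.

1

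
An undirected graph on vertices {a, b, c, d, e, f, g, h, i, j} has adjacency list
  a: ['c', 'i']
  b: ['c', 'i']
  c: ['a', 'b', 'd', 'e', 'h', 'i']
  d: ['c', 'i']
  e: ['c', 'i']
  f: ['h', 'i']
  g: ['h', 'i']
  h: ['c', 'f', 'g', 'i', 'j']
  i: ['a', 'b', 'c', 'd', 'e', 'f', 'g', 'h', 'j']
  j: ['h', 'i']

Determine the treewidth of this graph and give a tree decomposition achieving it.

Every bag has size at most 3, so the width is 3 − 1 = 2 and tw(G) ≤ 2. For the lower bound, the 3 vertices {g, h, i} are pairwise adjacent, and any tree decomposition puts a clique entirely inside one bag — forcing width ≥ 2. Combining the bounds, tw(G) = 2.

Treewidth 2.
One optimal decomposition is:
Bags: B1 = {c, e, i}  B2 = {c, d, i}  B3 = {c, h, i}  B4 = {b, c, i}  B5 = {h, i, j}  B6 = {f, h, i}  B7 = {g, h, i}  B8 = {a, c, i}
Tree: B1–B2, B2–B3, B3–B4, B3–B5, B3–B6, B5–B7, B2–B8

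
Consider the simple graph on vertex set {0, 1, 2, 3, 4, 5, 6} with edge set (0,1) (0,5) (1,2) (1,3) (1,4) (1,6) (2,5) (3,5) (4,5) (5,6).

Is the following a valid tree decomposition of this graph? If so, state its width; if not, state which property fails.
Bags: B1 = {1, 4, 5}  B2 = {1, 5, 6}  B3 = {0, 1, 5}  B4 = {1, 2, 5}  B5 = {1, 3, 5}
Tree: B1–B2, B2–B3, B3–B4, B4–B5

Yes; width 2.

Every vertex of G appears in some bag (union = {0, 1, 2, 3, 4, 5, 6}); every edge is covered by a bag; and for each vertex v the set of bags containing v is connected in the bag tree. The decomposition is therefore valid. The largest bag has 3 vertices, so the width is 2.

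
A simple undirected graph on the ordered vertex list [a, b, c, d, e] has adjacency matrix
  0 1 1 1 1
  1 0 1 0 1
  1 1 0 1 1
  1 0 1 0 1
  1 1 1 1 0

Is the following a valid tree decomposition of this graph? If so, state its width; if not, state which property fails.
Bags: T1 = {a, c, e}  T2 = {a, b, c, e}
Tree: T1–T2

A tree decomposition must satisfy three properties: every vertex lies in some bag; for every edge, both endpoints lie together in some bag; and for every vertex, the bags containing it form a connected subtree. Here vertex d appears in no bag, so the decomposition is invalid.

No — vertex d appears in no bag.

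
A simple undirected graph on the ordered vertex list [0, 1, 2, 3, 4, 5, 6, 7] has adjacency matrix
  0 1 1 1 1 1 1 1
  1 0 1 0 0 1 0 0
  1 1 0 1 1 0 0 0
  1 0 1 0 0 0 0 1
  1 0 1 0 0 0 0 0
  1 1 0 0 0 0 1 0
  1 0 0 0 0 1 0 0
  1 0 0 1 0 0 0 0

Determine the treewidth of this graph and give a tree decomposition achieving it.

The largest bag has 3 vertices, giving width 2; this decomposition certifies tw(G) ≤ 2. On the other hand G contains the 3-clique {0, 1, 2}. A clique must lie in a single bag of any decomposition, so no decomposition can have width below 2. The upper and lower bounds meet at 2, so that is the treewidth.

Treewidth 2.
Bags: B1 = {0, 2, 3}  B2 = {0, 1, 2}  B3 = {0, 1, 5}  B4 = {0, 3, 7}  B5 = {0, 5, 6}  B6 = {0, 2, 4}
Tree: B1–B2, B2–B3, B1–B4, B3–B5, B2–B6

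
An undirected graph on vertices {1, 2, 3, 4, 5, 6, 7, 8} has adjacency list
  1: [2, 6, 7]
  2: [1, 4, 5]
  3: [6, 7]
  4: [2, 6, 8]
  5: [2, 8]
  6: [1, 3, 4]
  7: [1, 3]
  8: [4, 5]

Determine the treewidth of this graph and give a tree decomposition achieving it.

Treewidth 2.
Bags: B1 = {2, 5, 8}  B2 = {2, 4, 8}  B3 = {1, 2, 4}  B4 = {1, 4, 6}  B5 = {1, 6, 7}  B6 = {3, 6, 7}
Tree: B1–B2, B2–B3, B3–B4, B4–B5, B5–B6

Each bag holds 3 vertices, so the decomposition has width 2, which upper-bounds the treewidth. Since 5–8–4–2–5 is a cycle in G, G is not acyclic. Forests are exactly the graphs of treewidth ≤ 1, so tw(G) ≥ 2. Therefore the treewidth is 2.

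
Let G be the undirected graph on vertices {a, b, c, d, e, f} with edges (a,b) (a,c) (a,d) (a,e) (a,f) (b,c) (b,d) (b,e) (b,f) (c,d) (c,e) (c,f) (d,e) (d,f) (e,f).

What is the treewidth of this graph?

A width-5 tree decomposition is:
Bags: B1 = {a, b, c, d, e, f}
Tree: (single bag)
With just one bag of size 6, the width is 6 − 1 = 5, so tw(G) ≤ 5. For the lower bound, the 6 vertices {a, b, c, d, e, f} are pairwise adjacent, and any tree decomposition puts a clique entirely inside one bag — forcing width ≥ 5. Therefore the treewidth is 5.

5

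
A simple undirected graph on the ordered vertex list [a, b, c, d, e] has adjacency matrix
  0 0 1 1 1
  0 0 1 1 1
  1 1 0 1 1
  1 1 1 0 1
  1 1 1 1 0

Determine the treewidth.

A width-3 tree decomposition is:
Bags: B1 = {b, c, d, e}  B2 = {a, c, d, e}
Tree: B1–B2
Each bag holds 4 vertices, so the decomposition has width 3, which upper-bounds the treewidth. On the other hand G contains the 4-clique {a, c, d, e}. A clique must lie in a single bag of any decomposition, so no decomposition can have width below 3. The upper and lower bounds meet at 3, so that is the treewidth.

3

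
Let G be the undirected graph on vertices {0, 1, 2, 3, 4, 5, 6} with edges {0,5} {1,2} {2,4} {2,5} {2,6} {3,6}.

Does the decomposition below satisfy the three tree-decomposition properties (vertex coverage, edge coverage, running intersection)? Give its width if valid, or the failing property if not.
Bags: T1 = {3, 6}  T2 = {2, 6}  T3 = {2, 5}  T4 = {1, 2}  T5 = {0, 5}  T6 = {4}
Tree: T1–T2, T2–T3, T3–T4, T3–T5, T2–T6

No — edge (2,4) lies in no bag.

A tree decomposition must satisfy three properties: every vertex lies in some bag; for every edge, both endpoints lie together in some bag; and for every vertex, the bags containing it form a connected subtree. Here edge (2,4) lies in no bag, so the decomposition is invalid.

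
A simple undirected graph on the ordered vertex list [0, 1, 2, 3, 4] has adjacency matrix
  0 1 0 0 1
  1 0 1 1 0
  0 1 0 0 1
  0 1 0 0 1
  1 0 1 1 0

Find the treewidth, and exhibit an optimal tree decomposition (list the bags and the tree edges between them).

The largest bag has 3 vertices, giving width 2; this decomposition certifies tw(G) ≤ 2. For the lower bound, G contains the cycle 3–1–2–4–3, so G is not a forest; only forests have treewidth ≤ 1, hence tw(G) ≥ 2. Combining the bounds, tw(G) = 2.

Treewidth 2.
One optimal decomposition is:
Bags: B1 = {1, 3, 4}  B2 = {1, 2, 4}  B3 = {0, 1, 4}
Tree: B1–B2, B2–B3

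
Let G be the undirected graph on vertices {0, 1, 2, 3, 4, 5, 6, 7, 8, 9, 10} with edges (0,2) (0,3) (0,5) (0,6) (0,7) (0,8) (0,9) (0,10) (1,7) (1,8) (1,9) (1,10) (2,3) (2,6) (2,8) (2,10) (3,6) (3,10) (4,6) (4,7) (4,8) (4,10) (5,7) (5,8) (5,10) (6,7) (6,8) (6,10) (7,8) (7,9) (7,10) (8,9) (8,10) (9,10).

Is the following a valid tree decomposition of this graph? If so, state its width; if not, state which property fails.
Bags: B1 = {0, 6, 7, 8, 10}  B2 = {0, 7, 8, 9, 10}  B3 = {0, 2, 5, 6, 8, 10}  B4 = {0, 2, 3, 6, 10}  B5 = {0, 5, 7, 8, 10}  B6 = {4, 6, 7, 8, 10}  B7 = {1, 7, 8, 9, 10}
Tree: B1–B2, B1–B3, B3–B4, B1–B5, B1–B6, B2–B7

No — bags containing vertex 5 are not connected in the tree.

A tree decomposition must satisfy three properties: every vertex lies in some bag; for every edge, both endpoints lie together in some bag; and for every vertex, the bags containing it form a connected subtree. Here bags containing vertex 5 are not connected in the tree, so the decomposition is invalid.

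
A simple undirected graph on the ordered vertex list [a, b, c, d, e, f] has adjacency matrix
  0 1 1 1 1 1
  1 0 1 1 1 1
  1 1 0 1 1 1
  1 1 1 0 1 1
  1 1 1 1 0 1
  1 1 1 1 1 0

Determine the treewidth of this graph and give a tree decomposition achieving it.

With just one bag of size 6, the width is 6 − 1 = 5, so tw(G) ≤ 5. Conversely, {a, b, c, d, e, f} is a clique of size 6, and the vertices of any clique must share a bag in every tree decomposition; so some bag has ≥ 6 vertices and tw(G) ≥ 5. The upper and lower bounds meet at 5, so that is the treewidth.

Treewidth 5.
One optimal decomposition is:
Bags: B1 = {a, b, c, d, e, f}
Tree: (single bag)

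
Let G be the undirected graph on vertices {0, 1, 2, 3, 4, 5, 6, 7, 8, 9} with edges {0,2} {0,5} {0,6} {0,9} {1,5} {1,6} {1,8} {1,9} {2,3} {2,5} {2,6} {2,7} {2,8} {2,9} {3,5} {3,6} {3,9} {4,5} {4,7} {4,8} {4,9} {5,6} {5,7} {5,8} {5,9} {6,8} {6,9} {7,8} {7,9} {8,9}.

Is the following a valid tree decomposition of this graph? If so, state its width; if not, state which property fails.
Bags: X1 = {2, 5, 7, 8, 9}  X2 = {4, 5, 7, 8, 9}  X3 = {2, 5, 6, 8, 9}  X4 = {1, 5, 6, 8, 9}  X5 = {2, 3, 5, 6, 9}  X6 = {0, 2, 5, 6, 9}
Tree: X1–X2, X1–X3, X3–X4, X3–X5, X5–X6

Checking the three conditions: (i) the bags cover all of {0, 1, 2, 3, 4, 5, 6, 7, 8, 9}; (ii) for each edge, some bag contains both endpoints; (iii) the bags containing any fixed vertex form a subtree. All hold, so the decomposition is valid with width 5 − 1 = 4.

Yes; width 4.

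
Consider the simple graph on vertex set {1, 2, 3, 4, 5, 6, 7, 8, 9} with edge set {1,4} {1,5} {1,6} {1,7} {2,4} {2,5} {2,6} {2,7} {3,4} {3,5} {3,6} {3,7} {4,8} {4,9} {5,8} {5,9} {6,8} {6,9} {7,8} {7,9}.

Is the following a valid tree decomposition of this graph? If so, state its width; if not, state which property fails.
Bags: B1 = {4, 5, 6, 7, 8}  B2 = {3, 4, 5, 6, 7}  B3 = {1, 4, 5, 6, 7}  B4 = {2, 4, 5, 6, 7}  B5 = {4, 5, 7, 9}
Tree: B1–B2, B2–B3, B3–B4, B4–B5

A tree decomposition must satisfy three properties: every vertex lies in some bag; for every edge, both endpoints lie together in some bag; and for every vertex, the bags containing it form a connected subtree. Here edge (6,9) lies in no bag, so the decomposition is invalid.

No — edge (6,9) lies in no bag.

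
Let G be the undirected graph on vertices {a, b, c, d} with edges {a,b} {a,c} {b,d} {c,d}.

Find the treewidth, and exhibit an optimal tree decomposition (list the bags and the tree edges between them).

Treewidth 2.
One such decomposition:
Bags: B1 = {b, c, d}  B2 = {a, b, c}
Tree: B1–B2

Each bag holds 3 vertices, so the decomposition has width 2, which upper-bounds the treewidth. Since c–d–b–a–c is a cycle in G, G is not acyclic. Forests are exactly the graphs of treewidth ≤ 1, so tw(G) ≥ 2. The upper and lower bounds meet at 2, so that is the treewidth.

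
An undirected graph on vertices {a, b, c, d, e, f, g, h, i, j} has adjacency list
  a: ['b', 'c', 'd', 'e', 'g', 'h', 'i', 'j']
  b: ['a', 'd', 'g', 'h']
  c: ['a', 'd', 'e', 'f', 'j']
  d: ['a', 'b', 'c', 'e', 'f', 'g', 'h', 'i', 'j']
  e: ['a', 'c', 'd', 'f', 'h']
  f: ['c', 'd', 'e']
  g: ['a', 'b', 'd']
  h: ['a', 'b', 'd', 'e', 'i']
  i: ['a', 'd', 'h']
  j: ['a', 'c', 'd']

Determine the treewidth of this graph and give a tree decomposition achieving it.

Treewidth 3.
One optimal decomposition is:
Bags: B1 = {a, d, e, h}  B2 = {a, d, h, i}  B3 = {a, b, d, h}  B4 = {a, c, d, e}  B5 = {a, b, d, g}  B6 = {c, d, e, f}  B7 = {a, c, d, j}
Tree: B1–B2, B1–B3, B1–B4, B3–B5, B4–B6, B4–B7

Each bag holds 4 vertices, so the decomposition has width 3, which upper-bounds the treewidth. Conversely, {a, b, d, g} is a clique of size 4, and the vertices of any clique must share a bag in every tree decomposition; so some bag has ≥ 4 vertices and tw(G) ≥ 3. Hence tw(G) = 3 exactly.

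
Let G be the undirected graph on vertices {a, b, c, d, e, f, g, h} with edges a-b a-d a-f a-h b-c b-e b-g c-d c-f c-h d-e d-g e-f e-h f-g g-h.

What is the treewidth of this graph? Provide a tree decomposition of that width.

Each bag holds 5 vertices, so the decomposition has width 4, which upper-bounds the treewidth. For the lower bound: the 5 vertex sets {a,d}, {e,h}, {b,g}, {f}, {c} are disjoint, each induces a connected subgraph, and every pair is joined by at least one edge of G. Contracting each set to a single vertex therefore yields K_{5} as a minor, and since treewidth is minor-monotone, tw(G) ≥ tw(K_{5}) = 4. Therefore the treewidth is 4.

Treewidth 4.
Bags: B1 = {a, b, d, f, h}  B2 = {b, d, e, f, h}  B3 = {b, d, f, g, h}  B4 = {b, c, d, f, h}
Tree: B1–B2, B2–B3, B3–B4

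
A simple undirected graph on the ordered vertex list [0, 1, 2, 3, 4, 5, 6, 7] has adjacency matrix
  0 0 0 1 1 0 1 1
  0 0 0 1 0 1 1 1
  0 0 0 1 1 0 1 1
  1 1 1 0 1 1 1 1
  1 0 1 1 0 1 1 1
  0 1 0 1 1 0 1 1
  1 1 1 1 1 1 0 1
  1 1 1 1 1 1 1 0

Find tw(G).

A width-4 tree decomposition is:
Bags: B1 = {3, 4, 5, 6, 7}  B2 = {0, 3, 4, 6, 7}  B3 = {2, 3, 4, 6, 7}  B4 = {1, 3, 5, 6, 7}
Tree: B1–B2, B1–B3, B1–B4
Every bag has size at most 5, so the width is 5 − 1 = 4 and tw(G) ≤ 4. Conversely, {1, 3, 5, 6, 7} is a clique of size 5, and the vertices of any clique must share a bag in every tree decomposition; so some bag has ≥ 5 vertices and tw(G) ≥ 4. The upper and lower bounds meet at 4, so that is the treewidth.

4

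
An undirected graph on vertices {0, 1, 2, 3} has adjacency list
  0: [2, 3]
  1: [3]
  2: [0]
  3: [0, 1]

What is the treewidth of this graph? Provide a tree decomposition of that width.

Treewidth 1.
One such decomposition:
Bags: B1 = {0, 2}  B2 = {0, 3}  B3 = {1, 3}
Tree: B1–B2, B2–B3

The largest bag has 2 vertices, giving width 1; this decomposition certifies tw(G) ≤ 1. Any graph with an edge has treewidth ≥ 1, and G has the edge 2–0. Hence tw(G) = 1 exactly.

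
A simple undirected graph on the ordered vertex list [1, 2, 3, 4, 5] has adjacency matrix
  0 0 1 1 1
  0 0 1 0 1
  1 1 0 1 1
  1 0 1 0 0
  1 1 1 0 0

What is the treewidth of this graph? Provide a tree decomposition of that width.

Every bag has size at most 3, so the width is 3 − 1 = 2 and tw(G) ≤ 2. On the other hand G contains the 3-clique {1, 3, 4}. A clique must lie in a single bag of any decomposition, so no decomposition can have width below 2. Combining the bounds, tw(G) = 2.

Treewidth 2.
Bags: B1 = {1, 3, 5}  B2 = {1, 3, 4}  B3 = {2, 3, 5}
Tree: B1–B2, B1–B3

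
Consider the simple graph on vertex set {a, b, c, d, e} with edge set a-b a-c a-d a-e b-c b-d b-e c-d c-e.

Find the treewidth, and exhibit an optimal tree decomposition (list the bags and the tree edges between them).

Treewidth 3.
Bags: B1 = {a, b, c, e}  B2 = {a, b, c, d}
Tree: B1–B2

Each bag holds 4 vertices, so the decomposition has width 3, which upper-bounds the treewidth. On the other hand G contains the 4-clique {a, b, c, d}. A clique must lie in a single bag of any decomposition, so no decomposition can have width below 3. Hence tw(G) = 3 exactly.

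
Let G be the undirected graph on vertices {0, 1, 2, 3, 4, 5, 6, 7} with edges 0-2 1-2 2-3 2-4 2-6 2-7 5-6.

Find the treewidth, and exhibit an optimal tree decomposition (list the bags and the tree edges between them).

Every bag has size at most 2, so the width is 2 − 1 = 1 and tw(G) ≤ 1. G has an edge, so its treewidth is at least 1. Combining the bounds, tw(G) = 1.

Treewidth 1.
One such decomposition:
Bags: B1 = {2, 6}  B2 = {0, 2}  B3 = {2, 7}  B4 = {5, 6}  B5 = {1, 2}  B6 = {2, 4}  B7 = {2, 3}
Tree: B1–B2, B1–B3, B1–B4, B3–B5, B2–B6, B5–B7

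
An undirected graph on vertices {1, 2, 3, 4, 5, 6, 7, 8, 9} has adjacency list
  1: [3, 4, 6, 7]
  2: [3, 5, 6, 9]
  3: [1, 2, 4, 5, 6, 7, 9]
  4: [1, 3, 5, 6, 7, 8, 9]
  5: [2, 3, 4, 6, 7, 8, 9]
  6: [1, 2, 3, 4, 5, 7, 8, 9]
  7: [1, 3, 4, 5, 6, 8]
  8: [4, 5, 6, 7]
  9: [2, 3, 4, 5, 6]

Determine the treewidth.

A width-4 tree decomposition is:
Bags: B1 = {3, 4, 5, 6, 7}  B2 = {4, 5, 6, 7, 8}  B3 = {1, 3, 4, 6, 7}  B4 = {3, 4, 5, 6, 9}  B5 = {2, 3, 5, 6, 9}
Tree: B1–B2, B1–B3, B1–B4, B4–B5
Each bag holds 5 vertices, so the decomposition has width 4, which upper-bounds the treewidth. Conversely, {4, 5, 6, 7, 8} is a clique of size 5, and the vertices of any clique must share a bag in every tree decomposition; so some bag has ≥ 5 vertices and tw(G) ≥ 4. Combining the bounds, tw(G) = 4.

4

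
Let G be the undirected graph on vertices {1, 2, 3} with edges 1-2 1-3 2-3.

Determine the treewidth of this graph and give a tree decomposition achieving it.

Treewidth 2.
Bags: B1 = {1, 2, 3}
Tree: (single bag)

A single bag containing all 3 vertices is trivially a valid decomposition of width 2. On the other hand G contains the 3-clique {1, 2, 3}. A clique must lie in a single bag of any decomposition, so no decomposition can have width below 2. Hence tw(G) = 2 exactly.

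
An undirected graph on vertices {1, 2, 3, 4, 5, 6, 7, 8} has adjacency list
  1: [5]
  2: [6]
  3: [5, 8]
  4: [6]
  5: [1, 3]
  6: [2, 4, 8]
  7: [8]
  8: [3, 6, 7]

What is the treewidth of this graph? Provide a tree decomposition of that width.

Treewidth 1.
One such decomposition:
Bags: B1 = {6, 8}  B2 = {7, 8}  B3 = {3, 8}  B4 = {2, 6}  B5 = {3, 5}  B6 = {1, 5}  B7 = {4, 6}
Tree: B1–B2, B2–B3, B1–B4, B3–B5, B5–B6, B4–B7

Every bag has size at most 2, so the width is 2 − 1 = 1 and tw(G) ≤ 1. G has an edge, so its treewidth is at least 1. Hence tw(G) = 1 exactly.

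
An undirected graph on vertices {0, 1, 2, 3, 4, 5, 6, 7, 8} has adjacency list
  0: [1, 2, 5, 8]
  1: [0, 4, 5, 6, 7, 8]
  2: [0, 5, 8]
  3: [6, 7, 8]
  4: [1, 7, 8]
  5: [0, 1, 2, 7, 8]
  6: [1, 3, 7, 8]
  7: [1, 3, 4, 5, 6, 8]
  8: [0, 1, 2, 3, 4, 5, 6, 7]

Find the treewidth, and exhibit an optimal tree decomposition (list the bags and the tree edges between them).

Treewidth 3.
One optimal decomposition is:
Bags: B1 = {0, 1, 5, 8}  B2 = {1, 5, 7, 8}  B3 = {1, 6, 7, 8}  B4 = {3, 6, 7, 8}  B5 = {1, 4, 7, 8}  B6 = {0, 2, 5, 8}
Tree: B1–B2, B2–B3, B3–B4, B3–B5, B1–B6

Each bag holds 4 vertices, so the decomposition has width 3, which upper-bounds the treewidth. For the lower bound, the 4 vertices {0, 1, 5, 8} are pairwise adjacent, and any tree decomposition puts a clique entirely inside one bag — forcing width ≥ 3. Hence tw(G) = 3 exactly.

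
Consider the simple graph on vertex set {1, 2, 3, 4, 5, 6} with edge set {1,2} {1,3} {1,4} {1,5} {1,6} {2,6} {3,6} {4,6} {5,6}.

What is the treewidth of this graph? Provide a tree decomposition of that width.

The largest bag has 3 vertices, giving width 2; this decomposition certifies tw(G) ≤ 2. Conversely, {1, 2, 6} is a clique of size 3, and the vertices of any clique must share a bag in every tree decomposition; so some bag has ≥ 3 vertices and tw(G) ≥ 2. Therefore the treewidth is 2.

Treewidth 2.
One such decomposition:
Bags: B1 = {1, 5, 6}  B2 = {1, 2, 6}  B3 = {1, 4, 6}  B4 = {1, 3, 6}
Tree: B1–B2, B1–B3, B1–B4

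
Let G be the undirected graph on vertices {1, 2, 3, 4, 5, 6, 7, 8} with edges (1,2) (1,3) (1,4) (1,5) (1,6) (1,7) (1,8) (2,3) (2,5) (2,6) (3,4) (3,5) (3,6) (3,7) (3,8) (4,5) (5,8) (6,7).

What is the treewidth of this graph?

A width-3 tree decomposition is:
Bags: B1 = {1, 2, 3, 6}  B2 = {1, 2, 3, 5}  B3 = {1, 3, 4, 5}  B4 = {1, 3, 6, 7}  B5 = {1, 3, 5, 8}
Tree: B1–B2, B2–B3, B1–B4, B3–B5
Each bag holds 4 vertices, so the decomposition has width 3, which upper-bounds the treewidth. On the other hand G contains the 4-clique {1, 3, 5, 8}. A clique must lie in a single bag of any decomposition, so no decomposition can have width below 3. The upper and lower bounds meet at 3, so that is the treewidth.

3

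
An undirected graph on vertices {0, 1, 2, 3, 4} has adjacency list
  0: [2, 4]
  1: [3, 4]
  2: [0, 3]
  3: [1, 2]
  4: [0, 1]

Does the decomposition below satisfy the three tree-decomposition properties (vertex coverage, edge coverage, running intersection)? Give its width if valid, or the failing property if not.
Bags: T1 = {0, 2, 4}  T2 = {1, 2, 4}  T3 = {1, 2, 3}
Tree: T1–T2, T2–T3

Vertex coverage: the bags together contain {0, 1, 2, 3, 4}, the full vertex set. Edge coverage: each edge of G has both endpoints in at least one bag. Running intersection: for every vertex, the bags containing it form a connected subtree. All three properties hold, so this is a valid tree decomposition of width max|bag| − 1 = 2, and hence tw(G) ≤ 2.

Yes; width 2.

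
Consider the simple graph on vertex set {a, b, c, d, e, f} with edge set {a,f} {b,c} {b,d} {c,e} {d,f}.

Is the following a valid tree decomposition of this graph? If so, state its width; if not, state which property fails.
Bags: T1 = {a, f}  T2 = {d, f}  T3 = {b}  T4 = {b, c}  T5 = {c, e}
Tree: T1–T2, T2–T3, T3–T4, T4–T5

A tree decomposition must satisfy three properties: every vertex lies in some bag; for every edge, both endpoints lie together in some bag; and for every vertex, the bags containing it form a connected subtree. Here edge (d,b) lies in no bag, so the decomposition is invalid.

No — edge (d,b) lies in no bag.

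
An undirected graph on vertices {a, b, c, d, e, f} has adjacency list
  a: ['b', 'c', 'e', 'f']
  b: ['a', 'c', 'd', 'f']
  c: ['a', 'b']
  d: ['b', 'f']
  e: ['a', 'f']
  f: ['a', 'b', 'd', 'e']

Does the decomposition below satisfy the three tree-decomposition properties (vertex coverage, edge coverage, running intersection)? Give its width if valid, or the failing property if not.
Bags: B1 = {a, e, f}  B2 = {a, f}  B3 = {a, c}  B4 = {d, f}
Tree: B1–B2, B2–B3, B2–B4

A tree decomposition must satisfy three properties: every vertex lies in some bag; for every edge, both endpoints lie together in some bag; and for every vertex, the bags containing it form a connected subtree. Here vertex b appears in no bag, so the decomposition is invalid.

No — vertex b appears in no bag.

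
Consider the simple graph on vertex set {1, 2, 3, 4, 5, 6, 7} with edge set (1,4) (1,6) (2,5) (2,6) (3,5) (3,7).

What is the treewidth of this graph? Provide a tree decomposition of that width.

Every bag has size at most 2, so the width is 2 − 1 = 1 and tw(G) ≤ 1. Any graph with an edge has treewidth ≥ 1, and G has the edge 7–3. Therefore the treewidth is 1.

Treewidth 1.
One such decomposition:
Bags: B1 = {3, 7}  B2 = {3, 5}  B3 = {2, 5}  B4 = {2, 6}  B5 = {1, 6}  B6 = {1, 4}
Tree: B1–B2, B2–B3, B3–B4, B4–B5, B5–B6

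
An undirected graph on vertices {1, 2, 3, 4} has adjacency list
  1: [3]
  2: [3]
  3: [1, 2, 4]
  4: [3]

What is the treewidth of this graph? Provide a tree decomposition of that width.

Every bag has size at most 2, so the width is 2 − 1 = 1 and tw(G) ≤ 1. Any graph with an edge has treewidth ≥ 1, and G has the edge 1–3. Therefore the treewidth is 1.

Treewidth 1.
One such decomposition:
Bags: B1 = {1, 3}  B2 = {3, 4}  B3 = {2, 3}
Tree: B1–B2, B2–B3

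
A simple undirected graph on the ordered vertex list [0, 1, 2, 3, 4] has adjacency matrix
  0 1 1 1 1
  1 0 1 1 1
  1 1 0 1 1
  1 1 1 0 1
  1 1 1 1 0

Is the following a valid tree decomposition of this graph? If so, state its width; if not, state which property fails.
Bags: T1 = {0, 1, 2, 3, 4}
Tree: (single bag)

Vertex coverage: the bags together contain {0, 1, 2, 3, 4}, the full vertex set. Edge coverage: each edge of G has both endpoints in at least one bag. Running intersection: for every vertex, the bags containing it form a connected subtree. All three properties hold, so this is a valid tree decomposition of width max|bag| − 1 = 4, and hence tw(G) ≤ 4.

Yes; width 4.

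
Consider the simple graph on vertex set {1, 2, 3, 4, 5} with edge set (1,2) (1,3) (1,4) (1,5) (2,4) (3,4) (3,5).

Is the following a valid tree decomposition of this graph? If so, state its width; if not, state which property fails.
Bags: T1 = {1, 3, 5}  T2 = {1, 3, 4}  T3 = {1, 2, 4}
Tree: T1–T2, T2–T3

Yes; width 2.

Vertex coverage: the bags together contain {1, 2, 3, 4, 5}, the full vertex set. Edge coverage: each edge of G has both endpoints in at least one bag. Running intersection: for every vertex, the bags containing it form a connected subtree. All three properties hold, so this is a valid tree decomposition of width max|bag| − 1 = 2, and hence tw(G) ≤ 2.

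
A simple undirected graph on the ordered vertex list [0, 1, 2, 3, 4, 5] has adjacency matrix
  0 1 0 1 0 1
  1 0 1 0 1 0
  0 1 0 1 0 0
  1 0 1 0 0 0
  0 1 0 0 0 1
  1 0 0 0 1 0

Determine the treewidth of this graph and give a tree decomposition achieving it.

Every bag has size at most 3, so the width is 3 − 1 = 2 and tw(G) ≤ 2. Since 4–5–0–1–4 is a cycle in G, G is not acyclic. Forests are exactly the graphs of treewidth ≤ 1, so tw(G) ≥ 2. Combining the bounds, tw(G) = 2.

Treewidth 2.
One optimal decomposition is:
Bags: B1 = {1, 4, 5}  B2 = {0, 1, 5}  B3 = {0, 1, 2}  B4 = {0, 2, 3}
Tree: B1–B2, B2–B3, B3–B4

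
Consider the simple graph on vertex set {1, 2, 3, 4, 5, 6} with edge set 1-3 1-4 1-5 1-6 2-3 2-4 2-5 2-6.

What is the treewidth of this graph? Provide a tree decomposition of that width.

Each bag holds 3 vertices, so the decomposition has width 2, which upper-bounds the treewidth. Since 2–3–1–5–2 is a cycle in G, G is not acyclic. Forests are exactly the graphs of treewidth ≤ 1, so tw(G) ≥ 2. Combining the bounds, tw(G) = 2.

Treewidth 2.
One such decomposition:
Bags: B1 = {1, 2, 3}  B2 = {1, 2, 5}  B3 = {1, 2, 6}  B4 = {1, 2, 4}
Tree: B1–B2, B2–B3, B3–B4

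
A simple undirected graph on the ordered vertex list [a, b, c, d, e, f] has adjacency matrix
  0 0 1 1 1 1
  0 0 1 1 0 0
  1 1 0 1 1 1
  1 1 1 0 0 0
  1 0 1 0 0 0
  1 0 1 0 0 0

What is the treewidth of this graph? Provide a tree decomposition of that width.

Treewidth 2.
Bags: B1 = {a, c, f}  B2 = {a, c, d}  B3 = {b, c, d}  B4 = {a, c, e}
Tree: B1–B2, B2–B3, B1–B4

The largest bag has 3 vertices, giving width 2; this decomposition certifies tw(G) ≤ 2. Conversely, {a, c, d} is a clique of size 3, and the vertices of any clique must share a bag in every tree decomposition; so some bag has ≥ 3 vertices and tw(G) ≥ 2. The upper and lower bounds meet at 2, so that is the treewidth.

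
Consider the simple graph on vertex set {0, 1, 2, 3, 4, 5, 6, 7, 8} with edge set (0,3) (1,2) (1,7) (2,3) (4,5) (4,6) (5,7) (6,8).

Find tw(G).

A width-1 tree decomposition is:
Bags: B1 = {0, 3}  B2 = {2, 3}  B3 = {1, 2}  B4 = {1, 7}  B5 = {5, 7}  B6 = {4, 5}  B7 = {4, 6}  B8 = {6, 8}
Tree: B1–B2, B2–B3, B3–B4, B4–B5, B5–B6, B6–B7, B7–B8
The largest bag has 2 vertices, giving width 1; this decomposition certifies tw(G) ≤ 1. G has an edge, so its treewidth is at least 1. Hence tw(G) = 1 exactly.

1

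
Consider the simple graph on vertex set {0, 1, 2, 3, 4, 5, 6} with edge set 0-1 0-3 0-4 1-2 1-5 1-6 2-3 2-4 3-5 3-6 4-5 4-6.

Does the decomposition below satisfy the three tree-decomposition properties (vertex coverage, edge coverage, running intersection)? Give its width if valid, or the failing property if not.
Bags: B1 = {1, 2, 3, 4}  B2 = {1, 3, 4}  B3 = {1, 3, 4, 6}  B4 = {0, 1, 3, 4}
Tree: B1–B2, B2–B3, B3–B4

A tree decomposition must satisfy three properties: every vertex lies in some bag; for every edge, both endpoints lie together in some bag; and for every vertex, the bags containing it form a connected subtree. Here vertex 5 appears in no bag, so the decomposition is invalid.

No — vertex 5 appears in no bag.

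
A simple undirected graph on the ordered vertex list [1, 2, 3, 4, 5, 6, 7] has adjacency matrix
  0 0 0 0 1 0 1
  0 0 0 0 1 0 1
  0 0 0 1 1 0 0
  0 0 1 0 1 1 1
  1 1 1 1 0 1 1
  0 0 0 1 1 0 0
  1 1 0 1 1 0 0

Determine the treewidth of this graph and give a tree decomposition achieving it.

Each bag holds 3 vertices, so the decomposition has width 2, which upper-bounds the treewidth. Conversely, {1, 5, 7} is a clique of size 3, and the vertices of any clique must share a bag in every tree decomposition; so some bag has ≥ 3 vertices and tw(G) ≥ 2. Therefore the treewidth is 2.

Treewidth 2.
One optimal decomposition is:
Bags: B1 = {3, 4, 5}  B2 = {4, 5, 7}  B3 = {1, 5, 7}  B4 = {4, 5, 6}  B5 = {2, 5, 7}
Tree: B1–B2, B2–B3, B1–B4, B3–B5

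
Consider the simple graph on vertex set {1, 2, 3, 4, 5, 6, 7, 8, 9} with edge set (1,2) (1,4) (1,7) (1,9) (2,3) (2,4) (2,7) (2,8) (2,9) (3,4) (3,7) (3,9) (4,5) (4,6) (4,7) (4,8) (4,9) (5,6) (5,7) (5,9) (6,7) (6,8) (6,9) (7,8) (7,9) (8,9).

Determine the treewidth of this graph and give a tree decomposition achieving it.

Treewidth 4.
One optimal decomposition is:
Bags: B1 = {2, 4, 7, 8, 9}  B2 = {4, 6, 7, 8, 9}  B3 = {1, 2, 4, 7, 9}  B4 = {4, 5, 6, 7, 9}  B5 = {2, 3, 4, 7, 9}
Tree: B1–B2, B1–B3, B2–B4, B1–B5

Every bag has size at most 5, so the width is 5 − 1 = 4 and tw(G) ≤ 4. For the lower bound, the 5 vertices {2, 4, 7, 8, 9} are pairwise adjacent, and any tree decomposition puts a clique entirely inside one bag — forcing width ≥ 4. The upper and lower bounds meet at 4, so that is the treewidth.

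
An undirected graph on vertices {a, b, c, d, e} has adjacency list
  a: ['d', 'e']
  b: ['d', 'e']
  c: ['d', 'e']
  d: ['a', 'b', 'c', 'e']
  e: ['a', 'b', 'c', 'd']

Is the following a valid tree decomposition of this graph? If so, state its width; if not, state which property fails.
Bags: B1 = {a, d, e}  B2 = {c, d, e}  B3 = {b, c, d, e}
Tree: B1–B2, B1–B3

A tree decomposition must satisfy three properties: every vertex lies in some bag; for every edge, both endpoints lie together in some bag; and for every vertex, the bags containing it form a connected subtree. Here bags containing vertex c are not connected in the tree, so the decomposition is invalid.

No — bags containing vertex c are not connected in the tree.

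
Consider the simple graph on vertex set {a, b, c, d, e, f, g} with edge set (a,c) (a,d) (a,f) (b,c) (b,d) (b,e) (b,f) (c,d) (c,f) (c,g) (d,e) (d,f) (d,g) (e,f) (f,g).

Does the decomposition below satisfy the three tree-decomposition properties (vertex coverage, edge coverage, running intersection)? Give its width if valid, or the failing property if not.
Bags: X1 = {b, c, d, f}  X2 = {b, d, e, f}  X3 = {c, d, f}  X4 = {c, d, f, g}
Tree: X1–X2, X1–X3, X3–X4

No — vertex a appears in no bag.

A tree decomposition must satisfy three properties: every vertex lies in some bag; for every edge, both endpoints lie together in some bag; and for every vertex, the bags containing it form a connected subtree. Here vertex a appears in no bag, so the decomposition is invalid.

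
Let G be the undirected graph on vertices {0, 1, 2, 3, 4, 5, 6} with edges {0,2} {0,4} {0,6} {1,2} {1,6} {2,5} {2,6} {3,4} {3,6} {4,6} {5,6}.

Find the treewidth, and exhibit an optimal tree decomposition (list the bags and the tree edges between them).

Every bag has size at most 3, so the width is 3 − 1 = 2 and tw(G) ≤ 2. Conversely, {0, 2, 6} is a clique of size 3, and the vertices of any clique must share a bag in every tree decomposition; so some bag has ≥ 3 vertices and tw(G) ≥ 2. Hence tw(G) = 2 exactly.

Treewidth 2.
One optimal decomposition is:
Bags: B1 = {0, 2, 6}  B2 = {2, 5, 6}  B3 = {1, 2, 6}  B4 = {0, 4, 6}  B5 = {3, 4, 6}
Tree: B1–B2, B1–B3, B1–B4, B4–B5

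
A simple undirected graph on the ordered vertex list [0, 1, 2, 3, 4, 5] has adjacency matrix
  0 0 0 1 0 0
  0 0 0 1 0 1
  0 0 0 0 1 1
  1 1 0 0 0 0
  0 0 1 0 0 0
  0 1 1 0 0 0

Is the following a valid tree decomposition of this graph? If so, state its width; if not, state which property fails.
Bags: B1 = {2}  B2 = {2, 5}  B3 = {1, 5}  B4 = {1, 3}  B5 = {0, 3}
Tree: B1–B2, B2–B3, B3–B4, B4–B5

A tree decomposition must satisfy three properties: every vertex lies in some bag; for every edge, both endpoints lie together in some bag; and for every vertex, the bags containing it form a connected subtree. Here vertex 4 appears in no bag, so the decomposition is invalid.

No — vertex 4 appears in no bag.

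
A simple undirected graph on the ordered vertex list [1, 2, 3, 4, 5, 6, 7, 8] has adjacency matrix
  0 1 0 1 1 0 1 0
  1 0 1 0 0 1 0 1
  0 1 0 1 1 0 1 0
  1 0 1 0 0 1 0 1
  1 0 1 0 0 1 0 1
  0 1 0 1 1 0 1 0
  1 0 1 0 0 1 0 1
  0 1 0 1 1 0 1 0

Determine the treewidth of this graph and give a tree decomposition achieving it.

Every bag has size at most 5, so the width is 5 − 1 = 4 and tw(G) ≤ 4. For the lower bound: the 5 vertex sets {4,6}, {2,3}, {1,5}, {7}, {8} are disjoint, each induces a connected subgraph, and every pair is joined by at least one edge of G. Contracting each set to a single vertex therefore yields K_{5} as a minor, and since treewidth is minor-monotone, tw(G) ≥ tw(K_{5}) = 4. Hence tw(G) = 4 exactly.

Treewidth 4.
Bags: B1 = {2, 4, 5, 6, 7}  B2 = {2, 3, 4, 5, 7}  B3 = {1, 2, 4, 5, 7}  B4 = {2, 4, 5, 7, 8}
Tree: B1–B2, B2–B3, B3–B4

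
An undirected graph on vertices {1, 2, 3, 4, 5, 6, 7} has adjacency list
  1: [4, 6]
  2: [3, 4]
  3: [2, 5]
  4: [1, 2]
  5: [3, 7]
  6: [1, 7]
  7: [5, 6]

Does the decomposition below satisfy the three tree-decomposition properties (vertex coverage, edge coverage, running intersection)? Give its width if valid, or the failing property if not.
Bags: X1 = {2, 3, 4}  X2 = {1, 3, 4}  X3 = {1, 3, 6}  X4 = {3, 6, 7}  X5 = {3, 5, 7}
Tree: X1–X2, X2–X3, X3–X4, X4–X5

Every vertex of G appears in some bag (union = {1, 2, 3, 4, 5, 6, 7}); every edge is covered by a bag; and for each vertex v the set of bags containing v is connected in the bag tree. The decomposition is therefore valid. The largest bag has 3 vertices, so the width is 2.

Yes; width 2.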